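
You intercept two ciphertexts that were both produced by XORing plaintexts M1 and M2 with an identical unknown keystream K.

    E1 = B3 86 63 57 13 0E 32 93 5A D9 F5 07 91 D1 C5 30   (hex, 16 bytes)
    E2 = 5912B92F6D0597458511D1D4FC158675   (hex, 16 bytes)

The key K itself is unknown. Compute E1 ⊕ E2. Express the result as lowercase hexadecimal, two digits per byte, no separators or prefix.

ea94da787e0ba5d6dfc824d36dc44345

E1 ⊕ E2 = (M1 ⊕ K) ⊕ (M2 ⊕ K) = M1 ⊕ M2 — the shared key cancels under XOR.
byte 0: b3 xor 59 = ea
byte 1: 86 xor 12 = 94
byte 2: 63 xor b9 = da
byte 3: 57 xor 2f = 78
byte 4: 13 xor 6d = 7e
byte 5: 0e xor 05 = 0b
byte 6: 32 xor 97 = a5
byte 7: 93 xor 45 = d6
byte 8: 5a xor 85 = df
byte 9: d9 xor 11 = c8
byte 10: f5 xor d1 = 24
byte 11: 07 xor d4 = d3
byte 12: 91 xor fc = 6d
byte 13: d1 xor 15 = c4
byte 14: c5 xor 86 = 43
byte 15: 30 xor 75 = 45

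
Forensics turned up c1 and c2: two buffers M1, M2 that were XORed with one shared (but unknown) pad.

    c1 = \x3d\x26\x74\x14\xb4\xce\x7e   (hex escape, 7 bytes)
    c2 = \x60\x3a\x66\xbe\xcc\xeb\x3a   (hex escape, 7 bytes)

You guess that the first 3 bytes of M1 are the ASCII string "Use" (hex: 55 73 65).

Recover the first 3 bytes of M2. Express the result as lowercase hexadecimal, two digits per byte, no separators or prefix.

086f77

First, c1 ⊕ c2 = (M1 ⊕ K) ⊕ (M2 ⊕ K) = M1 ⊕ M2, so the key drops out. Then M2 = (M1 ⊕ M2) ⊕ M1 over the first 3 bytes.
byte 0: (3d XOR 60) XOR 55 = 5d XOR 55 = 08
byte 1: (26 XOR 3a) XOR 73 = 1c XOR 73 = 6f
byte 2: (74 XOR 66) XOR 65 = 12 XOR 65 = 77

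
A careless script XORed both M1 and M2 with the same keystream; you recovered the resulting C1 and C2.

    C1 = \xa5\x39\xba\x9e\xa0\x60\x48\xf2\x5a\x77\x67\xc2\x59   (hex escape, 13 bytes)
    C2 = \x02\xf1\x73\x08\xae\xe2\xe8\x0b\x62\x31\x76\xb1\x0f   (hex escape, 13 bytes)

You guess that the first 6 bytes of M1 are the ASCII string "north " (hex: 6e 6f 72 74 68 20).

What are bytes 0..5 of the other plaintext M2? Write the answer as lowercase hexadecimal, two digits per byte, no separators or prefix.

First, C1 ⊕ C2 = (M1 ⊕ K) ⊕ (M2 ⊕ K) = M1 ⊕ M2, so the key drops out. Then M2 = (M1 ⊕ M2) ⊕ M1 over the first 6 bytes.
byte 0: (a5 ^ 02) ^ 6e = a7 ^ 6e = c9
byte 1: (39 ^ f1) ^ 6f = c8 ^ 6f = a7
byte 2: (ba ^ 73) ^ 72 = c9 ^ 72 = bb
byte 3: (9e ^ 08) ^ 74 = 96 ^ 74 = e2
byte 4: (a0 ^ ae) ^ 68 = 0e ^ 68 = 66
byte 5: (60 ^ e2) ^ 20 = 82 ^ 20 = a2

c9a7bbe266a2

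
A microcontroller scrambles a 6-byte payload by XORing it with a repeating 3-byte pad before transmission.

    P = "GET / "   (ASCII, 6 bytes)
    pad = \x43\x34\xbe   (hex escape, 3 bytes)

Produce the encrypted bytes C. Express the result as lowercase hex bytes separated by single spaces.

The 3-byte key repeats, so the effective keystream is 43 34 be 43 34 be.
byte 0: 47 ⊕ 43 = 04
byte 1: 45 ⊕ 34 = 71
byte 2: 54 ⊕ be = ea
byte 3: 20 ⊕ 43 = 63
byte 4: 2f ⊕ 34 = 1b
byte 5: 20 ⊕ be = 9e

04 71 ea 63 1b 9e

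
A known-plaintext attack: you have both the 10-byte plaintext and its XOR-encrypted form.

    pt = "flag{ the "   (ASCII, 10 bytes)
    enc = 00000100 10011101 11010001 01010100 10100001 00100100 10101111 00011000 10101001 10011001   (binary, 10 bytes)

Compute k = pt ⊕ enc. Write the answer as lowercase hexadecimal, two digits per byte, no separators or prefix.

Since enc = pt ⊕ k, XORing both sides with pt gives k = pt ⊕ enc.
66 ^ 04 = 62
6c ^ 9d = f1
61 ^ d1 = b0
67 ^ 54 = 33
7b ^ a1 = da
20 ^ 24 = 04
74 ^ af = db
68 ^ 18 = 70
65 ^ a9 = cc
20 ^ 99 = b9

62f1b033da04db70ccb9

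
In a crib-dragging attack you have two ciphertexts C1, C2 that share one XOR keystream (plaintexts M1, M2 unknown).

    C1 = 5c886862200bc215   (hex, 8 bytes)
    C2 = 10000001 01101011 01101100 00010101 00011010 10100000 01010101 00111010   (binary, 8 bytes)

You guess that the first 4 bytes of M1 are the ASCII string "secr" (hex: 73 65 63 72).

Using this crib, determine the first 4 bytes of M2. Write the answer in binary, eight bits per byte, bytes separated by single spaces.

First, C1 ⊕ C2 = (M1 ⊕ K) ⊕ (M2 ⊕ K) = M1 ⊕ M2, so the key drops out. Then M2 = (M1 ⊕ M2) ⊕ M1 over the first 4 bytes.
byte 0: (5c XOR 81) XOR 73 = dd XOR 73 = ae
byte 1: (88 XOR 6b) XOR 65 = e3 XOR 65 = 86
byte 2: (68 XOR 6c) XOR 63 = 04 XOR 63 = 67
byte 3: (62 XOR 15) XOR 72 = 77 XOR 72 = 05

10101110 10000110 01100111 00000101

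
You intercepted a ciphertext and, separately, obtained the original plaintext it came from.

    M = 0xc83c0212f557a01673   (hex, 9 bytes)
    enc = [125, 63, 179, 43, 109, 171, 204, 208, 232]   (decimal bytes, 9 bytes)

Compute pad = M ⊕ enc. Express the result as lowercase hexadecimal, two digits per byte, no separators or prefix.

b503b13998fc6cc69b

Since enc = M ⊕ pad, XORing both sides with M gives pad = M ⊕ enc.
byte 0: c8 XOR 7d = b5
byte 1: 3c XOR 3f = 03
byte 2: 02 XOR b3 = b1
byte 3: 12 XOR 2b = 39
byte 4: f5 XOR 6d = 98
byte 5: 57 XOR ab = fc
byte 6: a0 XOR cc = 6c
byte 7: 16 XOR d0 = c6
byte 8: 73 XOR e8 = 9b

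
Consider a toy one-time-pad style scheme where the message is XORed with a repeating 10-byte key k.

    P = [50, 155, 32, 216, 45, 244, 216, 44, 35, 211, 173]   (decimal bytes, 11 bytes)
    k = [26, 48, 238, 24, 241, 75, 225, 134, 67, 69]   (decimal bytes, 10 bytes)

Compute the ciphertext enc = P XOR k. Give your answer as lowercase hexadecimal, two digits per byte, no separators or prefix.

28abcec0dcbf39aa6096b7

The 10-byte key repeats, so the effective keystream is 1a 30 ee 18 f1 4b e1 86 43 45 1a.
byte 0: 32 ⊕ 1a = 28
byte 1: 9b ⊕ 30 = ab
byte 2: 20 ⊕ ee = ce
byte 3: d8 ⊕ 18 = c0
byte 4: 2d ⊕ f1 = dc
byte 5: f4 ⊕ 4b = bf
byte 6: d8 ⊕ e1 = 39
byte 7: 2c ⊕ 86 = aa
byte 8: 23 ⊕ 43 = 60
byte 9: d3 ⊕ 45 = 96
byte 10: ad ⊕ 1a = b7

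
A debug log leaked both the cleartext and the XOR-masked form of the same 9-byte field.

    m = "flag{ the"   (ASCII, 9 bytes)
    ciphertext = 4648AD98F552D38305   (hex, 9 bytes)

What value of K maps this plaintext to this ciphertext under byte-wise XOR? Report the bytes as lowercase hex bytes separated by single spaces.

Since ciphertext = m ⊕ K, XORing both sides with m gives K = m ⊕ ciphertext.
66 ⊕ 46 = 20
6c ⊕ 48 = 24
61 ⊕ ad = cc
67 ⊕ 98 = ff
7b ⊕ f5 = 8e
20 ⊕ 52 = 72
74 ⊕ d3 = a7
68 ⊕ 83 = eb
65 ⊕ 05 = 60

20 24 cc ff 8e 72 a7 eb 60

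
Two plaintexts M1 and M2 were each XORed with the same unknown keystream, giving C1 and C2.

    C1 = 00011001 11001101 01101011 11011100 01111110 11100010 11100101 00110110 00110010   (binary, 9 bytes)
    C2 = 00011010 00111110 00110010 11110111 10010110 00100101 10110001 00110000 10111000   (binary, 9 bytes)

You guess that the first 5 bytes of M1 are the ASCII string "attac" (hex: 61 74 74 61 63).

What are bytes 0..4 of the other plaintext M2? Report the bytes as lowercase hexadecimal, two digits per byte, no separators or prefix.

62872d4a8b

First, C1 ⊕ C2 = (M1 ⊕ K) ⊕ (M2 ⊕ K) = M1 ⊕ M2, so the key drops out. Then M2 = (M1 ⊕ M2) ⊕ M1 over the first 5 bytes.
byte 0: (19 XOR 1a) XOR 61 = 03 XOR 61 = 62
byte 1: (cd XOR 3e) XOR 74 = f3 XOR 74 = 87
byte 2: (6b XOR 32) XOR 74 = 59 XOR 74 = 2d
byte 3: (dc XOR f7) XOR 61 = 2b XOR 61 = 4a
byte 4: (7e XOR 96) XOR 63 = e8 XOR 63 = 8b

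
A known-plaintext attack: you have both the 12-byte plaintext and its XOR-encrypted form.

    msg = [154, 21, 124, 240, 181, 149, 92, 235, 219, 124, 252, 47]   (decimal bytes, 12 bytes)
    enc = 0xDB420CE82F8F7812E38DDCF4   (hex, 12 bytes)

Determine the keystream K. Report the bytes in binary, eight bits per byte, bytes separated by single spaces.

01000001 01010111 01110000 00011000 10011010 00011010 00100100 11111001 00111000 11110001 00100000 11011011

Since enc = msg ⊕ K, XORing both sides with msg gives K = msg ⊕ enc.
9a ^ db = 41
15 ^ 42 = 57
7c ^ 0c = 70
f0 ^ e8 = 18
b5 ^ 2f = 9a
95 ^ 8f = 1a
5c ^ 78 = 24
eb ^ 12 = f9
db ^ e3 = 38
7c ^ 8d = f1
fc ^ dc = 20
2f ^ f4 = db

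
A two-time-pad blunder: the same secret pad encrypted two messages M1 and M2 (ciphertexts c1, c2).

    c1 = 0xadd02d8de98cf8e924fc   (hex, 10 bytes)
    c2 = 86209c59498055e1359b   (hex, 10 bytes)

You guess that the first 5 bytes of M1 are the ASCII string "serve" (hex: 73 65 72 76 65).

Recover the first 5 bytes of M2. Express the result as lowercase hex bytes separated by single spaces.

First, c1 ⊕ c2 = (M1 ⊕ K) ⊕ (M2 ⊕ K) = M1 ⊕ M2, so the key drops out. Then M2 = (M1 ⊕ M2) ⊕ M1 over the first 5 bytes.
byte 0: (ad XOR 86) XOR 73 = 2b XOR 73 = 58
byte 1: (d0 XOR 20) XOR 65 = f0 XOR 65 = 95
byte 2: (2d XOR 9c) XOR 72 = b1 XOR 72 = c3
byte 3: (8d XOR 59) XOR 76 = d4 XOR 76 = a2
byte 4: (e9 XOR 49) XOR 65 = a0 XOR 65 = c5

58 95 c3 a2 c5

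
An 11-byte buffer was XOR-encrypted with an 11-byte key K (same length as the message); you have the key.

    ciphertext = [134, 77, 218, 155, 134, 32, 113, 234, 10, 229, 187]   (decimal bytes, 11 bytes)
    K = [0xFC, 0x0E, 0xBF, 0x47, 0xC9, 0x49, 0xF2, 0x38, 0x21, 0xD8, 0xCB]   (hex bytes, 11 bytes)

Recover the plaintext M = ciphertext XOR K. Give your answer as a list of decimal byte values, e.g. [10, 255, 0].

10000110 XOR 11111100 = 01111010
01001101 XOR 00001110 = 01000011
11011010 XOR 10111111 = 01100101
10011011 XOR 01000111 = 11011100
10000110 XOR 11001001 = 01001111
00100000 XOR 01001001 = 01101001
01110001 XOR 11110010 = 10000011
11101010 XOR 00111000 = 11010010
00001010 XOR 00100001 = 00101011
11100101 XOR 11011000 = 00111101
10111011 XOR 11001011 = 01110000

[122, 67, 101, 220, 79, 105, 131, 210, 43, 61, 112]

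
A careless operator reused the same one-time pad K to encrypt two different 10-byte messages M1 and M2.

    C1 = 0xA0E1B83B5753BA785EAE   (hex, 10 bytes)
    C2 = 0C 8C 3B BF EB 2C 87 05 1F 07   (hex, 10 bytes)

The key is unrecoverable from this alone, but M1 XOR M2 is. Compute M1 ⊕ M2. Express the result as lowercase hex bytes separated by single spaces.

ac 6d 83 84 bc 7f 3d 7d 41 a9

C1 ⊕ C2 = (M1 ⊕ K) ⊕ (M2 ⊕ K) = M1 ⊕ M2 — the shared key cancels under XOR.
10100000 ^ 00001100 = 10101100
11100001 ^ 10001100 = 01101101
10111000 ^ 00111011 = 10000011
00111011 ^ 10111111 = 10000100
01010111 ^ 11101011 = 10111100
01010011 ^ 00101100 = 01111111
10111010 ^ 10000111 = 00111101
01111000 ^ 00000101 = 01111101
01011110 ^ 00011111 = 01000001
10101110 ^ 00000111 = 10101001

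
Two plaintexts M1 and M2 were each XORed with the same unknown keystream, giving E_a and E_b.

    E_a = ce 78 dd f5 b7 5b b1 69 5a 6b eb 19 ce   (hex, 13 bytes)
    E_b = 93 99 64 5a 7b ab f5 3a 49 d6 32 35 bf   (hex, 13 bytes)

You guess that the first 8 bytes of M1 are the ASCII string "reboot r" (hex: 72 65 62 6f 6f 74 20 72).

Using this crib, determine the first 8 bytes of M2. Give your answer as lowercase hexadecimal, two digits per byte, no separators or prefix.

2f84dbc0a3846421

First, E_a ⊕ E_b = (M1 ⊕ K) ⊕ (M2 ⊕ K) = M1 ⊕ M2, so the key drops out. Then M2 = (M1 ⊕ M2) ⊕ M1 over the first 8 bytes.
byte 0: (ce xor 93) xor 72 = 5d xor 72 = 2f
byte 1: (78 xor 99) xor 65 = e1 xor 65 = 84
byte 2: (dd xor 64) xor 62 = b9 xor 62 = db
byte 3: (f5 xor 5a) xor 6f = af xor 6f = c0
byte 4: (b7 xor 7b) xor 6f = cc xor 6f = a3
byte 5: (5b xor ab) xor 74 = f0 xor 74 = 84
byte 6: (b1 xor f5) xor 20 = 44 xor 20 = 64
byte 7: (69 xor 3a) xor 72 = 53 xor 72 = 21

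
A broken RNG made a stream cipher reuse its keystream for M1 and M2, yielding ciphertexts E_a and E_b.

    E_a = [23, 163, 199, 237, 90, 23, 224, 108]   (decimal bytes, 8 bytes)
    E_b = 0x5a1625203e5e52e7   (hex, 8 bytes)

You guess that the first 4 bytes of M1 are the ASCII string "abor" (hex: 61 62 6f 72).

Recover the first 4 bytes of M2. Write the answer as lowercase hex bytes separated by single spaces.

2c d7 8d bf

First, E_a ⊕ E_b = (M1 ⊕ K) ⊕ (M2 ⊕ K) = M1 ⊕ M2, so the key drops out. Then M2 = (M1 ⊕ M2) ⊕ M1 over the first 4 bytes.
byte 0: (17 ^ 5a) ^ 61 = 4d ^ 61 = 2c
byte 1: (a3 ^ 16) ^ 62 = b5 ^ 62 = d7
byte 2: (c7 ^ 25) ^ 6f = e2 ^ 6f = 8d
byte 3: (ed ^ 20) ^ 72 = cd ^ 72 = bf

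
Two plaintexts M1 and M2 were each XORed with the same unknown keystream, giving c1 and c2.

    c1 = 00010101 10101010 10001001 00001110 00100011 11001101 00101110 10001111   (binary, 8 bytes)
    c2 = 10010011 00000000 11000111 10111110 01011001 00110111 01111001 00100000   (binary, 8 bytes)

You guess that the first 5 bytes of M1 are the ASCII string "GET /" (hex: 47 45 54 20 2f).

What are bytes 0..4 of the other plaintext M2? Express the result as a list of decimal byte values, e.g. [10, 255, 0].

[193, 239, 26, 144, 85]

First, c1 ⊕ c2 = (M1 ⊕ K) ⊕ (M2 ⊕ K) = M1 ⊕ M2, so the key drops out. Then M2 = (M1 ⊕ M2) ⊕ M1 over the first 5 bytes.
byte 0: (15 XOR 93) XOR 47 = 86 XOR 47 = c1
byte 1: (aa XOR 00) XOR 45 = aa XOR 45 = ef
byte 2: (89 XOR c7) XOR 54 = 4e XOR 54 = 1a
byte 3: (0e XOR be) XOR 20 = b0 XOR 20 = 90
byte 4: (23 XOR 59) XOR 2f = 7a XOR 2f = 55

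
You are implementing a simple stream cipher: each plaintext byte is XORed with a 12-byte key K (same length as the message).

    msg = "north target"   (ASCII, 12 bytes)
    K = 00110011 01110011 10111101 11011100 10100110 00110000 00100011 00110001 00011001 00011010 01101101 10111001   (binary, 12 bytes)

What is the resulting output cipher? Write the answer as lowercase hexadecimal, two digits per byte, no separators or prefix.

XOR is its own inverse, so applying the key byte-wise gives the result directly.
6e ⊕ 33 = 5d
6f ⊕ 73 = 1c
72 ⊕ bd = cf
74 ⊕ dc = a8
68 ⊕ a6 = ce
20 ⊕ 30 = 10
74 ⊕ 23 = 57
61 ⊕ 31 = 50
72 ⊕ 19 = 6b
67 ⊕ 1a = 7d
65 ⊕ 6d = 08
74 ⊕ b9 = cd

5d1ccfa8ce1057506b7d08cd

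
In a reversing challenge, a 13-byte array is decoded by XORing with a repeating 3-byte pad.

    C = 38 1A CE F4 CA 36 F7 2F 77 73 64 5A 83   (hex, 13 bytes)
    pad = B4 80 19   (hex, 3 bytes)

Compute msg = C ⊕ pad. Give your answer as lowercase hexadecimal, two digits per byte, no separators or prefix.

8c9ad7404a2f43af6ec7e44337

The 3-byte key repeats, so the effective keystream is b4 80 19 b4 80 19 b4 80 19 b4 80 19 b4.
byte 0: 38 ⊕ b4 = 8c
byte 1: 1a ⊕ 80 = 9a
byte 2: ce ⊕ 19 = d7
byte 3: f4 ⊕ b4 = 40
byte 4: ca ⊕ 80 = 4a
byte 5: 36 ⊕ 19 = 2f
byte 6: f7 ⊕ b4 = 43
byte 7: 2f ⊕ 80 = af
byte 8: 77 ⊕ 19 = 6e
byte 9: 73 ⊕ b4 = c7
byte 10: 64 ⊕ 80 = e4
byte 11: 5a ⊕ 19 = 43
byte 12: 83 ⊕ b4 = 37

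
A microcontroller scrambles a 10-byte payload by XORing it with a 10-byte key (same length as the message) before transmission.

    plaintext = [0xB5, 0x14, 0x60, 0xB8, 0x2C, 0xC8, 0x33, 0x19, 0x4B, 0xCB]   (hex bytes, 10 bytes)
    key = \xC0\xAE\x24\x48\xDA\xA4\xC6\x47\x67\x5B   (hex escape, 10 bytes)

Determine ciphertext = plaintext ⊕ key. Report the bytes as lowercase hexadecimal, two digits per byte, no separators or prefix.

75ba44f0f66cf55e2c90

XOR is its own inverse, so applying the key byte-wise gives the result directly.
10110101 ^ 11000000 = 01110101
00010100 ^ 10101110 = 10111010
01100000 ^ 00100100 = 01000100
10111000 ^ 01001000 = 11110000
00101100 ^ 11011010 = 11110110
11001000 ^ 10100100 = 01101100
00110011 ^ 11000110 = 11110101
00011001 ^ 01000111 = 01011110
01001011 ^ 01100111 = 00101100
11001011 ^ 01011011 = 10010000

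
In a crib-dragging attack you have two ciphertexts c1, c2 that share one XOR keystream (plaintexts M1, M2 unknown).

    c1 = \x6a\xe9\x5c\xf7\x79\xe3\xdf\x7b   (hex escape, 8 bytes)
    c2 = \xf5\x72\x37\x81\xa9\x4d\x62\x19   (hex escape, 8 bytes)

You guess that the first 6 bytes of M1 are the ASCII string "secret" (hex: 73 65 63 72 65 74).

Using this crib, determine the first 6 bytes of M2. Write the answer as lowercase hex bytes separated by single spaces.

First, c1 ⊕ c2 = (M1 ⊕ K) ⊕ (M2 ⊕ K) = M1 ⊕ M2, so the key drops out. Then M2 = (M1 ⊕ M2) ⊕ M1 over the first 6 bytes.
byte 0: (6a ^ f5) ^ 73 = 9f ^ 73 = ec
byte 1: (e9 ^ 72) ^ 65 = 9b ^ 65 = fe
byte 2: (5c ^ 37) ^ 63 = 6b ^ 63 = 08
byte 3: (f7 ^ 81) ^ 72 = 76 ^ 72 = 04
byte 4: (79 ^ a9) ^ 65 = d0 ^ 65 = b5
byte 5: (e3 ^ 4d) ^ 74 = ae ^ 74 = da

ec fe 08 04 b5 da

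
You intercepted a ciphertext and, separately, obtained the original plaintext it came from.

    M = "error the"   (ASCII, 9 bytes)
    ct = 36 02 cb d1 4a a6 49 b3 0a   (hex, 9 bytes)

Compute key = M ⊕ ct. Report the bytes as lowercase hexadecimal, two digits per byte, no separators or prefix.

5370b9be38863ddb6f

Since ct = M ⊕ key, XORing both sides with M gives key = M ⊕ ct.
65 ⊕ 36 = 53
72 ⊕ 02 = 70
72 ⊕ cb = b9
6f ⊕ d1 = be
72 ⊕ 4a = 38
20 ⊕ a6 = 86
74 ⊕ 49 = 3d
68 ⊕ b3 = db
65 ⊕ 0a = 6f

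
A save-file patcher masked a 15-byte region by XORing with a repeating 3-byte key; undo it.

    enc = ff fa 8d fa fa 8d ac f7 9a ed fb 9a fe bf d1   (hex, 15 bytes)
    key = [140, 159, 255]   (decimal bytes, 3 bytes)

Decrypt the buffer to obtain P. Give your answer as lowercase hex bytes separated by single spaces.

The 3-byte key repeats, so the effective keystream is 8c 9f ff 8c 9f ff 8c 9f ff 8c 9f ff 8c 9f ff.
byte 0: 255 ⊕ 140 = 115
byte 1: 250 ⊕ 159 = 101
byte 2: 141 ⊕ 255 = 114
byte 3: 250 ⊕ 140 = 118
byte 4: 250 ⊕ 159 = 101
byte 5: 141 ⊕ 255 = 114
byte 6: 172 ⊕ 140 =  32
byte 7: 247 ⊕ 159 = 104
byte 8: 154 ⊕ 255 = 101
byte 9: 237 ⊕ 140 =  97
byte 10: 251 ⊕ 159 = 100
byte 11: 154 ⊕ 255 = 101
byte 12: 254 ⊕ 140 = 114
byte 13: 191 ⊕ 159 =  32
byte 14: 209 ⊕ 255 =  46

73 65 72 76 65 72 20 68 65 61 64 65 72 20 2e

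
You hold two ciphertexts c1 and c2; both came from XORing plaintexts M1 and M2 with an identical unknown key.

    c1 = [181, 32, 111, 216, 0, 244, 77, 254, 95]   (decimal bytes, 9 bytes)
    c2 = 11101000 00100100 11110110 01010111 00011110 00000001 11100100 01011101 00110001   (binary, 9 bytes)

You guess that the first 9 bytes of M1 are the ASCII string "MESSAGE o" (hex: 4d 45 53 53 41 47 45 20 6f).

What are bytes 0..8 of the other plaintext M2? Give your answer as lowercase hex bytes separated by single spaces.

First, c1 ⊕ c2 = (M1 ⊕ K) ⊕ (M2 ⊕ K) = M1 ⊕ M2, so the key drops out. Then M2 = (M1 ⊕ M2) ⊕ M1 over the first 9 bytes.
byte 0: (b5 xor e8) xor 4d = 5d xor 4d = 10
byte 1: (20 xor 24) xor 45 = 04 xor 45 = 41
byte 2: (6f xor f6) xor 53 = 99 xor 53 = ca
byte 3: (d8 xor 57) xor 53 = 8f xor 53 = dc
byte 4: (00 xor 1e) xor 41 = 1e xor 41 = 5f
byte 5: (f4 xor 01) xor 47 = f5 xor 47 = b2
byte 6: (4d xor e4) xor 45 = a9 xor 45 = ec
byte 7: (fe xor 5d) xor 20 = a3 xor 20 = 83
byte 8: (5f xor 31) xor 6f = 6e xor 6f = 01

10 41 ca dc 5f b2 ec 83 01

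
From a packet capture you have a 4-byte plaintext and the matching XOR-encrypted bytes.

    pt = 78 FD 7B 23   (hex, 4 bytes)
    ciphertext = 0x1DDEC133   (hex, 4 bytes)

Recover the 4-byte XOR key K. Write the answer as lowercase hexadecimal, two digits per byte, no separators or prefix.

6523ba10

Since ciphertext = pt ⊕ K, XORing both sides with pt gives K = pt ⊕ ciphertext.
78 ⊕ 1d = 65
fd ⊕ de = 23
7b ⊕ c1 = ba
23 ⊕ 33 = 10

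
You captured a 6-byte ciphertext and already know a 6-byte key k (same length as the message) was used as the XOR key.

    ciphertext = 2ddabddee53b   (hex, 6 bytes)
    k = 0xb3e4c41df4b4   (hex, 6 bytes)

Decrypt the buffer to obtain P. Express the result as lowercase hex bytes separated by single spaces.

9e 3e 79 c3 11 8f

XOR is its own inverse, so applying the key byte-wise gives the result directly.
2d xor b3 = 9e
da xor e4 = 3e
bd xor c4 = 79
de xor 1d = c3
e5 xor f4 = 11
3b xor b4 = 8f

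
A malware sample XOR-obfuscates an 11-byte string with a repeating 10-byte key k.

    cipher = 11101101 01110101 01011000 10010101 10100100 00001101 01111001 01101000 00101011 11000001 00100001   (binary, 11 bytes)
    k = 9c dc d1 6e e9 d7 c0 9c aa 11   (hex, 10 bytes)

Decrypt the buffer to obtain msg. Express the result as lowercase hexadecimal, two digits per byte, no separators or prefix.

The 10-byte key repeats, so the effective keystream is 9c dc d1 6e e9 d7 c0 9c aa 11 9c.
byte 0: 11101101 XOR 10011100 = 01110001
byte 1: 01110101 XOR 11011100 = 10101001
byte 2: 01011000 XOR 11010001 = 10001001
byte 3: 10010101 XOR 01101110 = 11111011
byte 4: 10100100 XOR 11101001 = 01001101
byte 5: 00001101 XOR 11010111 = 11011010
byte 6: 01111001 XOR 11000000 = 10111001
byte 7: 01101000 XOR 10011100 = 11110100
byte 8: 00101011 XOR 10101010 = 10000001
byte 9: 11000001 XOR 00010001 = 11010000
byte 10: 00100001 XOR 10011100 = 10111101

71a989fb4ddab9f481d0bd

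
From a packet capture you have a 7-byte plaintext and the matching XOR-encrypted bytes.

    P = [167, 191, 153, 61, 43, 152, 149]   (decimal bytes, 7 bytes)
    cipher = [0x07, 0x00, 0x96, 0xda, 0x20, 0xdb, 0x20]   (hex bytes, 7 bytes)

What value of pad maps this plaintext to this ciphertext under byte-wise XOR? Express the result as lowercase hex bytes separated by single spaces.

a0 bf 0f e7 0b 43 b5

Since cipher = P ⊕ pad, XORing both sides with P gives pad = P ⊕ cipher.
10100111 xor 00000111 = 10100000
10111111 xor 00000000 = 10111111
10011001 xor 10010110 = 00001111
00111101 xor 11011010 = 11100111
00101011 xor 00100000 = 00001011
10011000 xor 11011011 = 01000011
10010101 xor 00100000 = 10110101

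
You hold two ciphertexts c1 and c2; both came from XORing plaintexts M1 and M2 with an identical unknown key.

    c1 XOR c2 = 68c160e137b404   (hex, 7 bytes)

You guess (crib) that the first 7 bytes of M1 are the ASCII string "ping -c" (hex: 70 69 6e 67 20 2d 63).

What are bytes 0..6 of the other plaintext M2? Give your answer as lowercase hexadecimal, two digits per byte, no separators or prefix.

18a80e86179967

Since c1 ⊕ c2 = M1 ⊕ M2, XORing with the guessed M1 bytes yields the corresponding M2 bytes: M2 = (c1 ⊕ c2) ⊕ M1.
104 ^ 112 =  24
193 ^ 105 = 168
 96 ^ 110 =  14
225 ^ 103 = 134
 55 ^  32 =  23
180 ^  45 = 153
  4 ^  99 = 103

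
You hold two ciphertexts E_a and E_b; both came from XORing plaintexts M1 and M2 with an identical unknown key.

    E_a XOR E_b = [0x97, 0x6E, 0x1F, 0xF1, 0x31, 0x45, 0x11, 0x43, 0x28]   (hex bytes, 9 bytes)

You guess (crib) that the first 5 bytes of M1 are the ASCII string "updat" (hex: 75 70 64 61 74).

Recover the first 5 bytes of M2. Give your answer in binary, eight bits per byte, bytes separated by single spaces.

11100010 00011110 01111011 10010000 01000101

Since E_a ⊕ E_b = M1 ⊕ M2, XORing with the guessed M1 bytes yields the corresponding M2 bytes: M2 = (E_a ⊕ E_b) ⊕ M1.
byte 0: 151 ^ 117 = 226
byte 1: 110 ^ 112 =  30
byte 2:  31 ^ 100 = 123
byte 3: 241 ^  97 = 144
byte 4:  49 ^ 116 =  69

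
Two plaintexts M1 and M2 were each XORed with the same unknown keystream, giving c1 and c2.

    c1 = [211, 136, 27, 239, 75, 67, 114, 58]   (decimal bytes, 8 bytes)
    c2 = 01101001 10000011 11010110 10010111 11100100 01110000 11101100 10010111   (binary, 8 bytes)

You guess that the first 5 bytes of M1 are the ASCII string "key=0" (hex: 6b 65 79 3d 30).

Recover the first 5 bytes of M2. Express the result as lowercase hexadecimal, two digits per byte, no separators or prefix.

d16eb4459f

First, c1 ⊕ c2 = (M1 ⊕ K) ⊕ (M2 ⊕ K) = M1 ⊕ M2, so the key drops out. Then M2 = (M1 ⊕ M2) ⊕ M1 over the first 5 bytes.
byte 0: (d3 ^ 69) ^ 6b = ba ^ 6b = d1
byte 1: (88 ^ 83) ^ 65 = 0b ^ 65 = 6e
byte 2: (1b ^ d6) ^ 79 = cd ^ 79 = b4
byte 3: (ef ^ 97) ^ 3d = 78 ^ 3d = 45
byte 4: (4b ^ e4) ^ 30 = af ^ 30 = 9f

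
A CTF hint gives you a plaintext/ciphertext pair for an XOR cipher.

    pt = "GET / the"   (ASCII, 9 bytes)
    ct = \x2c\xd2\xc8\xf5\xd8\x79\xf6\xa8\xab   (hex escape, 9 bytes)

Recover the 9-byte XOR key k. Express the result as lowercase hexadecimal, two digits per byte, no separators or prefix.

6b979cd5f75982c0ce

Since ct = pt ⊕ k, XORing both sides with pt gives k = pt ⊕ ct.
byte 0:  71 ⊕  44 = 107
byte 1:  69 ⊕ 210 = 151
byte 2:  84 ⊕ 200 = 156
byte 3:  32 ⊕ 245 = 213
byte 4:  47 ⊕ 216 = 247
byte 5:  32 ⊕ 121 =  89
byte 6: 116 ⊕ 246 = 130
byte 7: 104 ⊕ 168 = 192
byte 8: 101 ⊕ 171 = 206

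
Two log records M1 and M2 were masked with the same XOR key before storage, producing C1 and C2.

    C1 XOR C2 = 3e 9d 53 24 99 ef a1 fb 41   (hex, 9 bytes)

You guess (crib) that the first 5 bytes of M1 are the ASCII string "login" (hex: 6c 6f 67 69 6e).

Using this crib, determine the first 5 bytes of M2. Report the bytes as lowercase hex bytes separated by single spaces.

Since C1 ⊕ C2 = M1 ⊕ M2, XORing with the guessed M1 bytes yields the corresponding M2 bytes: M2 = (C1 ⊕ C2) ⊕ M1.
3e XOR 6c = 52
9d XOR 6f = f2
53 XOR 67 = 34
24 XOR 69 = 4d
99 XOR 6e = f7

52 f2 34 4d f7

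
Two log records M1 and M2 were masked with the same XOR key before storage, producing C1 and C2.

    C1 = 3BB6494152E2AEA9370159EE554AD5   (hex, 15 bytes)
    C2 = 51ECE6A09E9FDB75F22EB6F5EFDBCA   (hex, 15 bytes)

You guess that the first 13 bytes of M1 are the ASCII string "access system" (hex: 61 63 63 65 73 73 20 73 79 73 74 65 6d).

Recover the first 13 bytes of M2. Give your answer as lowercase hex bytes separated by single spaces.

0b 39 cc 84 bf 0e 55 af bc 5c 9b 7e d7

First, C1 ⊕ C2 = (M1 ⊕ K) ⊕ (M2 ⊕ K) = M1 ⊕ M2, so the key drops out. Then M2 = (M1 ⊕ M2) ⊕ M1 over the first 13 bytes.
byte 0: (3b xor 51) xor 61 = 6a xor 61 = 0b
byte 1: (b6 xor ec) xor 63 = 5a xor 63 = 39
byte 2: (49 xor e6) xor 63 = af xor 63 = cc
byte 3: (41 xor a0) xor 65 = e1 xor 65 = 84
byte 4: (52 xor 9e) xor 73 = cc xor 73 = bf
byte 5: (e2 xor 9f) xor 73 = 7d xor 73 = 0e
byte 6: (ae xor db) xor 20 = 75 xor 20 = 55
byte 7: (a9 xor 75) xor 73 = dc xor 73 = af
byte 8: (37 xor f2) xor 79 = c5 xor 79 = bc
byte 9: (01 xor 2e) xor 73 = 2f xor 73 = 5c
byte 10: (59 xor b6) xor 74 = ef xor 74 = 9b
byte 11: (ee xor f5) xor 65 = 1b xor 65 = 7e
byte 12: (55 xor ef) xor 6d = ba xor 6d = d7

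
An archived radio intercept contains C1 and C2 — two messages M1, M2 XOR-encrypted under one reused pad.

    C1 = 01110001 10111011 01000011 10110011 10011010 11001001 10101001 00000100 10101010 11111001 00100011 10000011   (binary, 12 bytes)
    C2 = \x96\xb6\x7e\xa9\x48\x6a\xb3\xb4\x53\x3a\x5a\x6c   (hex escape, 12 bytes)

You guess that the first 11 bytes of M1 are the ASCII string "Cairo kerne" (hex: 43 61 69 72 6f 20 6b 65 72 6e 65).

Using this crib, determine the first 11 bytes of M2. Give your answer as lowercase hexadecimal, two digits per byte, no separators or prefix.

First, C1 ⊕ C2 = (M1 ⊕ K) ⊕ (M2 ⊕ K) = M1 ⊕ M2, so the key drops out. Then M2 = (M1 ⊕ M2) ⊕ M1 over the first 11 bytes.
byte 0: (71 ⊕ 96) ⊕ 43 = e7 ⊕ 43 = a4
byte 1: (bb ⊕ b6) ⊕ 61 = 0d ⊕ 61 = 6c
byte 2: (43 ⊕ 7e) ⊕ 69 = 3d ⊕ 69 = 54
byte 3: (b3 ⊕ a9) ⊕ 72 = 1a ⊕ 72 = 68
byte 4: (9a ⊕ 48) ⊕ 6f = d2 ⊕ 6f = bd
byte 5: (c9 ⊕ 6a) ⊕ 20 = a3 ⊕ 20 = 83
byte 6: (a9 ⊕ b3) ⊕ 6b = 1a ⊕ 6b = 71
byte 7: (04 ⊕ b4) ⊕ 65 = b0 ⊕ 65 = d5
byte 8: (aa ⊕ 53) ⊕ 72 = f9 ⊕ 72 = 8b
byte 9: (f9 ⊕ 3a) ⊕ 6e = c3 ⊕ 6e = ad
byte 10: (23 ⊕ 5a) ⊕ 65 = 79 ⊕ 65 = 1c

a46c5468bd8371d58bad1c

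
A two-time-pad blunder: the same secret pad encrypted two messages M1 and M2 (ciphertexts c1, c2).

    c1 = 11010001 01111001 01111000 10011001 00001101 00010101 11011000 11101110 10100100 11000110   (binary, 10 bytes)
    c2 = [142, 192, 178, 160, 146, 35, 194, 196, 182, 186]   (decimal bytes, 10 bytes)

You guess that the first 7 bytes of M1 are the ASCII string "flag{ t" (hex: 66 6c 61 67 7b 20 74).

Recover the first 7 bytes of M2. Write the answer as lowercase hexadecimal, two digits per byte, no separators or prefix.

39d5ab5ee4166e

First, c1 ⊕ c2 = (M1 ⊕ K) ⊕ (M2 ⊕ K) = M1 ⊕ M2, so the key drops out. Then M2 = (M1 ⊕ M2) ⊕ M1 over the first 7 bytes.
byte 0: (d1 xor 8e) xor 66 = 5f xor 66 = 39
byte 1: (79 xor c0) xor 6c = b9 xor 6c = d5
byte 2: (78 xor b2) xor 61 = ca xor 61 = ab
byte 3: (99 xor a0) xor 67 = 39 xor 67 = 5e
byte 4: (0d xor 92) xor 7b = 9f xor 7b = e4
byte 5: (15 xor 23) xor 20 = 36 xor 20 = 16
byte 6: (d8 xor c2) xor 74 = 1a xor 74 = 6e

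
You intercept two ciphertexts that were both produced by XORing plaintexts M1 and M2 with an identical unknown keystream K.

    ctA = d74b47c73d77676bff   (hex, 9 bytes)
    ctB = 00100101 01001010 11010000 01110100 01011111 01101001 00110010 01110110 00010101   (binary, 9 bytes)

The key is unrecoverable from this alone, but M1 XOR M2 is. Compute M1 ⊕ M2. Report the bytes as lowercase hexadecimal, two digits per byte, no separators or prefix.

ctA ⊕ ctB = (M1 ⊕ K) ⊕ (M2 ⊕ K) = M1 ⊕ M2 — the shared key cancels under XOR.
d7 XOR 25 = f2
4b XOR 4a = 01
47 XOR d0 = 97
c7 XOR 74 = b3
3d XOR 5f = 62
77 XOR 69 = 1e
67 XOR 32 = 55
6b XOR 76 = 1d
ff XOR 15 = ea

f20197b3621e551dea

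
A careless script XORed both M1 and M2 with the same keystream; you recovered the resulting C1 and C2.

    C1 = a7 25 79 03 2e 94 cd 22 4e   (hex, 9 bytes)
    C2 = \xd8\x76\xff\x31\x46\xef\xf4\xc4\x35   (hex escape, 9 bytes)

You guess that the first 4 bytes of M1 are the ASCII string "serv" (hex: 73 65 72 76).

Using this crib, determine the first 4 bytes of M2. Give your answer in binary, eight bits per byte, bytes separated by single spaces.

First, C1 ⊕ C2 = (M1 ⊕ K) ⊕ (M2 ⊕ K) = M1 ⊕ M2, so the key drops out. Then M2 = (M1 ⊕ M2) ⊕ M1 over the first 4 bytes.
byte 0: (a7 ⊕ d8) ⊕ 73 = 7f ⊕ 73 = 0c
byte 1: (25 ⊕ 76) ⊕ 65 = 53 ⊕ 65 = 36
byte 2: (79 ⊕ ff) ⊕ 72 = 86 ⊕ 72 = f4
byte 3: (03 ⊕ 31) ⊕ 76 = 32 ⊕ 76 = 44

00001100 00110110 11110100 01000100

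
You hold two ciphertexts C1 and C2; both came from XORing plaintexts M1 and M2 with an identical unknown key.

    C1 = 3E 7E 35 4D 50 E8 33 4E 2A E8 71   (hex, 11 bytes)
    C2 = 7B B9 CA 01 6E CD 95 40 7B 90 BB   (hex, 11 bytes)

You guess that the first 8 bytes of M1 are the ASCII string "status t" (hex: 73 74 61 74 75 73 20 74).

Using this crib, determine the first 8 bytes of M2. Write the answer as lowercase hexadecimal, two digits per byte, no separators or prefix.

36b39e384b56867a

First, C1 ⊕ C2 = (M1 ⊕ K) ⊕ (M2 ⊕ K) = M1 ⊕ M2, so the key drops out. Then M2 = (M1 ⊕ M2) ⊕ M1 over the first 8 bytes.
byte 0: (3e ⊕ 7b) ⊕ 73 = 45 ⊕ 73 = 36
byte 1: (7e ⊕ b9) ⊕ 74 = c7 ⊕ 74 = b3
byte 2: (35 ⊕ ca) ⊕ 61 = ff ⊕ 61 = 9e
byte 3: (4d ⊕ 01) ⊕ 74 = 4c ⊕ 74 = 38
byte 4: (50 ⊕ 6e) ⊕ 75 = 3e ⊕ 75 = 4b
byte 5: (e8 ⊕ cd) ⊕ 73 = 25 ⊕ 73 = 56
byte 6: (33 ⊕ 95) ⊕ 20 = a6 ⊕ 20 = 86
byte 7: (4e ⊕ 40) ⊕ 74 = 0e ⊕ 74 = 7a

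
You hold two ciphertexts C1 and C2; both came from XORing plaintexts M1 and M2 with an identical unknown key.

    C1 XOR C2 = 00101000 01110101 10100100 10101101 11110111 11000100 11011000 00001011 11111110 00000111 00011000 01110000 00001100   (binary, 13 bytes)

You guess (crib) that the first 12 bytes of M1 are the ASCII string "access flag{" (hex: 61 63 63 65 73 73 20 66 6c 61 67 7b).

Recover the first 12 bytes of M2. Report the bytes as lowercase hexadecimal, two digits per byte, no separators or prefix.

4916c7c884b7f86d92667f0b

Since C1 ⊕ C2 = M1 ⊕ M2, XORing with the guessed M1 bytes yields the corresponding M2 bytes: M2 = (C1 ⊕ C2) ⊕ M1.
28 XOR 61 = 49
75 XOR 63 = 16
a4 XOR 63 = c7
ad XOR 65 = c8
f7 XOR 73 = 84
c4 XOR 73 = b7
d8 XOR 20 = f8
0b XOR 66 = 6d
fe XOR 6c = 92
07 XOR 61 = 66
18 XOR 67 = 7f
70 XOR 7b = 0b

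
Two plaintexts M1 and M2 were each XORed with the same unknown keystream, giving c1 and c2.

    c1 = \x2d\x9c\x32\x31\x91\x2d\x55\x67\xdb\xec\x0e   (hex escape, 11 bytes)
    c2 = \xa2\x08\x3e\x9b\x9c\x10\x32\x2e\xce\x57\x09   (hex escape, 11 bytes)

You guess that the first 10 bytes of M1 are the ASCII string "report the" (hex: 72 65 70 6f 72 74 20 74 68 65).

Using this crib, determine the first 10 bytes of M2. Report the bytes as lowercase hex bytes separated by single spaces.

First, c1 ⊕ c2 = (M1 ⊕ K) ⊕ (M2 ⊕ K) = M1 ⊕ M2, so the key drops out. Then M2 = (M1 ⊕ M2) ⊕ M1 over the first 10 bytes.
byte 0: (2d xor a2) xor 72 = 8f xor 72 = fd
byte 1: (9c xor 08) xor 65 = 94 xor 65 = f1
byte 2: (32 xor 3e) xor 70 = 0c xor 70 = 7c
byte 3: (31 xor 9b) xor 6f = aa xor 6f = c5
byte 4: (91 xor 9c) xor 72 = 0d xor 72 = 7f
byte 5: (2d xor 10) xor 74 = 3d xor 74 = 49
byte 6: (55 xor 32) xor 20 = 67 xor 20 = 47
byte 7: (67 xor 2e) xor 74 = 49 xor 74 = 3d
byte 8: (db xor ce) xor 68 = 15 xor 68 = 7d
byte 9: (ec xor 57) xor 65 = bb xor 65 = de

fd f1 7c c5 7f 49 47 3d 7d de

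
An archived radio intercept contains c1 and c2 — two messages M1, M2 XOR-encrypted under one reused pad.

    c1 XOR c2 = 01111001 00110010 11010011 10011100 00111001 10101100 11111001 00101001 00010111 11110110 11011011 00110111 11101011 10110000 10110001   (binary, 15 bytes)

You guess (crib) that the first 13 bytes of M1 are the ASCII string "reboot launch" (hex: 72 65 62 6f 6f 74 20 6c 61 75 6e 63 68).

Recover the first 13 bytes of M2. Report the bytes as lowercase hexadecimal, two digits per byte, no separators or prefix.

Since c1 ⊕ c2 = M1 ⊕ M2, XORing with the guessed M1 bytes yields the corresponding M2 bytes: M2 = (c1 ⊕ c2) ⊕ M1.
79 ⊕ 72 = 0b
32 ⊕ 65 = 57
d3 ⊕ 62 = b1
9c ⊕ 6f = f3
39 ⊕ 6f = 56
ac ⊕ 74 = d8
f9 ⊕ 20 = d9
29 ⊕ 6c = 45
17 ⊕ 61 = 76
f6 ⊕ 75 = 83
db ⊕ 6e = b5
37 ⊕ 63 = 54
eb ⊕ 68 = 83

0b57b1f356d8d9457683b55483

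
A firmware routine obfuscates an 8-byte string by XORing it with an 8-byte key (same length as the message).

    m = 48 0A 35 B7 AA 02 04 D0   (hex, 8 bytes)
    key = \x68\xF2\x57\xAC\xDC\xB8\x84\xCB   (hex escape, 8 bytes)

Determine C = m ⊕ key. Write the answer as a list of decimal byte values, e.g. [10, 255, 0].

byte 0: 48 ^ 68 = 20
byte 1: 0a ^ f2 = f8
byte 2: 35 ^ 57 = 62
byte 3: b7 ^ ac = 1b
byte 4: aa ^ dc = 76
byte 5: 02 ^ b8 = ba
byte 6: 04 ^ 84 = 80
byte 7: d0 ^ cb = 1b

[32, 248, 98, 27, 118, 186, 128, 27]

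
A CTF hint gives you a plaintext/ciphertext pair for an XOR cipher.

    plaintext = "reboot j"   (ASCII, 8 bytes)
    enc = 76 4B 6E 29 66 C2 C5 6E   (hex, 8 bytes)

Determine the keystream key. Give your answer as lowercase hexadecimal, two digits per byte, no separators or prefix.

Since enc = plaintext ⊕ key, XORing both sides with plaintext gives key = plaintext ⊕ enc.
114 xor 118 =   4
101 xor  75 =  46
 98 xor 110 =  12
111 xor  41 =  70
111 xor 102 =   9
116 xor 194 = 182
 32 xor 197 = 229
106 xor 110 =   4

042e0c4609b6e504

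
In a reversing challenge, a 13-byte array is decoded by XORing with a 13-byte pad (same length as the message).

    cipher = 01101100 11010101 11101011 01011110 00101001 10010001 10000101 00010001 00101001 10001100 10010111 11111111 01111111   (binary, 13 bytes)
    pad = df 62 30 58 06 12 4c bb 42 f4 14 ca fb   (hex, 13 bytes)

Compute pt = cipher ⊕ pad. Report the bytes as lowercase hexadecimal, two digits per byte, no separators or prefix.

XOR is its own inverse, so applying the key byte-wise gives the result directly.
byte 0: 6c XOR df = b3
byte 1: d5 XOR 62 = b7
byte 2: eb XOR 30 = db
byte 3: 5e XOR 58 = 06
byte 4: 29 XOR 06 = 2f
byte 5: 91 XOR 12 = 83
byte 6: 85 XOR 4c = c9
byte 7: 11 XOR bb = aa
byte 8: 29 XOR 42 = 6b
byte 9: 8c XOR f4 = 78
byte 10: 97 XOR 14 = 83
byte 11: ff XOR ca = 35
byte 12: 7f XOR fb = 84

b3b7db062f83c9aa6b78833584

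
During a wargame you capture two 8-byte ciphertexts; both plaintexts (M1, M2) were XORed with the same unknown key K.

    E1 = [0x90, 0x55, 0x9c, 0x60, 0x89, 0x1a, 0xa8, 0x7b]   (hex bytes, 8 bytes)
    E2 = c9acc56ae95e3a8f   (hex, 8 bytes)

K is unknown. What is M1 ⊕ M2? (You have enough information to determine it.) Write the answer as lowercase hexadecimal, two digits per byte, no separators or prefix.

59f9590a604492f4

E1 ⊕ E2 = (M1 ⊕ K) ⊕ (M2 ⊕ K) = M1 ⊕ M2 — the shared key cancels under XOR.
byte 0: 90 xor c9 = 59
byte 1: 55 xor ac = f9
byte 2: 9c xor c5 = 59
byte 3: 60 xor 6a = 0a
byte 4: 89 xor e9 = 60
byte 5: 1a xor 5e = 44
byte 6: a8 xor 3a = 92
byte 7: 7b xor 8f = f4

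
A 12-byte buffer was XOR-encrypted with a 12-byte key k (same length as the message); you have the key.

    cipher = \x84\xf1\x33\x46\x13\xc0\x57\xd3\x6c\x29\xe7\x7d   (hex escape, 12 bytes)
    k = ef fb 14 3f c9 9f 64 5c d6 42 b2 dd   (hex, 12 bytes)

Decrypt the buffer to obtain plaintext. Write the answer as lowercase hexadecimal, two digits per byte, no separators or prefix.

byte 0: 84 ⊕ ef = 6b
byte 1: f1 ⊕ fb = 0a
byte 2: 33 ⊕ 14 = 27
byte 3: 46 ⊕ 3f = 79
byte 4: 13 ⊕ c9 = da
byte 5: c0 ⊕ 9f = 5f
byte 6: 57 ⊕ 64 = 33
byte 7: d3 ⊕ 5c = 8f
byte 8: 6c ⊕ d6 = ba
byte 9: 29 ⊕ 42 = 6b
byte 10: e7 ⊕ b2 = 55
byte 11: 7d ⊕ dd = a0

6b0a2779da5f338fba6b55a0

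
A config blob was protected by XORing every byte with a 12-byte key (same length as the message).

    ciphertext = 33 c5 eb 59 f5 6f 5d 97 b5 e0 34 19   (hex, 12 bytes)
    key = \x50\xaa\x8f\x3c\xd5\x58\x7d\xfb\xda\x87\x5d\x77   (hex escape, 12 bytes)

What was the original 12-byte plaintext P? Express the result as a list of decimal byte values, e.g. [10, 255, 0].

byte 0: 33 XOR 50 = 63
byte 1: c5 XOR aa = 6f
byte 2: eb XOR 8f = 64
byte 3: 59 XOR 3c = 65
byte 4: f5 XOR d5 = 20
byte 5: 6f XOR 58 = 37
byte 6: 5d XOR 7d = 20
byte 7: 97 XOR fb = 6c
byte 8: b5 XOR da = 6f
byte 9: e0 XOR 87 = 67
byte 10: 34 XOR 5d = 69
byte 11: 19 XOR 77 = 6e

[99, 111, 100, 101, 32, 55, 32, 108, 111, 103, 105, 110]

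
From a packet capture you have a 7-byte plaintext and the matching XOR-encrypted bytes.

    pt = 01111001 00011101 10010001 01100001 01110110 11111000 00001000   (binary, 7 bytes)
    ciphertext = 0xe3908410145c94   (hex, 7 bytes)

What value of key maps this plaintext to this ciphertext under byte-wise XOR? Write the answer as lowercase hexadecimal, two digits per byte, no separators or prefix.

9a8d157162a49c

Since ciphertext = pt ⊕ key, XORing both sides with pt gives key = pt ⊕ ciphertext.
01111001 ⊕ 11100011 = 10011010
00011101 ⊕ 10010000 = 10001101
10010001 ⊕ 10000100 = 00010101
01100001 ⊕ 00010000 = 01110001
01110110 ⊕ 00010100 = 01100010
11111000 ⊕ 01011100 = 10100100
00001000 ⊕ 10010100 = 10011100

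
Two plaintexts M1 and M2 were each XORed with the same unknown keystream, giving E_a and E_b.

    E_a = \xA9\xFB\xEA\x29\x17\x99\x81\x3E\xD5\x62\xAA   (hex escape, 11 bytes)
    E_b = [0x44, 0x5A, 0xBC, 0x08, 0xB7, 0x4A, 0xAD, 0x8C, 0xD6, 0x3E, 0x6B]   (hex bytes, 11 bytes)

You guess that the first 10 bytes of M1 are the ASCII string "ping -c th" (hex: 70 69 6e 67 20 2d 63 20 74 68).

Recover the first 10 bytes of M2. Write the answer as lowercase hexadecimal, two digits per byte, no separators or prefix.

9dc8384680fe4f927734

First, E_a ⊕ E_b = (M1 ⊕ K) ⊕ (M2 ⊕ K) = M1 ⊕ M2, so the key drops out. Then M2 = (M1 ⊕ M2) ⊕ M1 over the first 10 bytes.
byte 0: (a9 xor 44) xor 70 = ed xor 70 = 9d
byte 1: (fb xor 5a) xor 69 = a1 xor 69 = c8
byte 2: (ea xor bc) xor 6e = 56 xor 6e = 38
byte 3: (29 xor 08) xor 67 = 21 xor 67 = 46
byte 4: (17 xor b7) xor 20 = a0 xor 20 = 80
byte 5: (99 xor 4a) xor 2d = d3 xor 2d = fe
byte 6: (81 xor ad) xor 63 = 2c xor 63 = 4f
byte 7: (3e xor 8c) xor 20 = b2 xor 20 = 92
byte 8: (d5 xor d6) xor 74 = 03 xor 74 = 77
byte 9: (62 xor 3e) xor 68 = 5c xor 68 = 34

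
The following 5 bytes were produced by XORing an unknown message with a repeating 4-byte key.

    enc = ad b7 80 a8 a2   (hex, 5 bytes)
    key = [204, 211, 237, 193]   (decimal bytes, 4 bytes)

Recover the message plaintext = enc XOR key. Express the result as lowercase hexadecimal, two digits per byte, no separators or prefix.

61646d696e

The 4-byte key repeats, so the effective keystream is cc d3 ed c1 cc.
byte 0: ad ⊕ cc = 61
byte 1: b7 ⊕ d3 = 64
byte 2: 80 ⊕ ed = 6d
byte 3: a8 ⊕ c1 = 69
byte 4: a2 ⊕ cc = 6e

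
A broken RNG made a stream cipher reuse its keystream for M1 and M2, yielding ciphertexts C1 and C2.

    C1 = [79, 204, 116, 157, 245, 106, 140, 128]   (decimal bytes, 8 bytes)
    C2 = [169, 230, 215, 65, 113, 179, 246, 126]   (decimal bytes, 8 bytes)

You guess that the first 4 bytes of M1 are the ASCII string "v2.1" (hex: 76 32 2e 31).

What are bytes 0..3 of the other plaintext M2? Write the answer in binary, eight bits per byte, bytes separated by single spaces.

First, C1 ⊕ C2 = (M1 ⊕ K) ⊕ (M2 ⊕ K) = M1 ⊕ M2, so the key drops out. Then M2 = (M1 ⊕ M2) ⊕ M1 over the first 4 bytes.
byte 0: (4f ⊕ a9) ⊕ 76 = e6 ⊕ 76 = 90
byte 1: (cc ⊕ e6) ⊕ 32 = 2a ⊕ 32 = 18
byte 2: (74 ⊕ d7) ⊕ 2e = a3 ⊕ 2e = 8d
byte 3: (9d ⊕ 41) ⊕ 31 = dc ⊕ 31 = ed

10010000 00011000 10001101 11101101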